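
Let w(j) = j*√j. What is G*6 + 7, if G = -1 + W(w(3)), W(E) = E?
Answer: 1 + 18*√3 ≈ 32.177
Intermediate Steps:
w(j) = j^(3/2)
G = -1 + 3*√3 (G = -1 + 3^(3/2) = -1 + 3*√3 ≈ 4.1962)
G*6 + 7 = (-1 + 3*√3)*6 + 7 = (-6 + 18*√3) + 7 = 1 + 18*√3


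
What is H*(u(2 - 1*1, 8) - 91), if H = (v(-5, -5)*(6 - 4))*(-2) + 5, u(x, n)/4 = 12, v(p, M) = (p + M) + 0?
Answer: -1935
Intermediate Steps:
v(p, M) = M + p (v(p, M) = (M + p) + 0 = M + p)
u(x, n) = 48 (u(x, n) = 4*12 = 48)
H = 45 (H = ((-5 - 5)*(6 - 4))*(-2) + 5 = -10*2*(-2) + 5 = -20*(-2) + 5 = 40 + 5 = 45)
H*(u(2 - 1*1, 8) - 91) = 45*(48 - 91) = 45*(-43) = -1935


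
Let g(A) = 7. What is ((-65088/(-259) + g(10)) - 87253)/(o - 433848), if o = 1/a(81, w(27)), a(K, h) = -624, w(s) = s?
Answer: 14059734624/70116778627 ≈ 0.20052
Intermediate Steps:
o = -1/624 (o = 1/(-624) = -1/624 ≈ -0.0016026)
((-65088/(-259) + g(10)) - 87253)/(o - 433848) = ((-65088/(-259) + 7) - 87253)/(-1/624 - 433848) = ((-65088*(-1)/259 + 7) - 87253)/(-270721153/624) = ((-226*(-288/259) + 7) - 87253)*(-624/270721153) = ((65088/259 + 7) - 87253)*(-624/270721153) = (66901/259 - 87253)*(-624/270721153) = -22531626/259*(-624/270721153) = 14059734624/70116778627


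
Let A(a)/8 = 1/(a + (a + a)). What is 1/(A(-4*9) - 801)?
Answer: -27/21629 ≈ -0.0012483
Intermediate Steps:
A(a) = 8/(3*a) (A(a) = 8/(a + (a + a)) = 8/(a + 2*a) = 8/((3*a)) = 8*(1/(3*a)) = 8/(3*a))
1/(A(-4*9) - 801) = 1/(8/(3*((-4*9))) - 801) = 1/((8/3)/(-36) - 801) = 1/((8/3)*(-1/36) - 801) = 1/(-2/27 - 801) = 1/(-21629/27) = -27/21629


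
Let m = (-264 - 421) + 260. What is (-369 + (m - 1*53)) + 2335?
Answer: 1488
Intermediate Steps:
m = -425 (m = -685 + 260 = -425)
(-369 + (m - 1*53)) + 2335 = (-369 + (-425 - 1*53)) + 2335 = (-369 + (-425 - 53)) + 2335 = (-369 - 478) + 2335 = -847 + 2335 = 1488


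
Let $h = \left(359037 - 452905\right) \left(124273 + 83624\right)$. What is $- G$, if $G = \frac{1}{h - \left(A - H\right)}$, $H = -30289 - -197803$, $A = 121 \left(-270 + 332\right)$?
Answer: $\frac{1}{19514715584} \approx 5.1243 \cdot 10^{-11}$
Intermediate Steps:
$h = -19514875596$ ($h = \left(-93868\right) 207897 = -19514875596$)
$A = 7502$ ($A = 121 \cdot 62 = 7502$)
$H = 167514$ ($H = -30289 + 197803 = 167514$)
$G = - \frac{1}{19514715584}$ ($G = \frac{1}{-19514875596 + \left(167514 - 7502\right)} = \frac{1}{-19514875596 + 160012} = \frac{1}{-19514715584} = - \frac{1}{19514715584} \approx -5.1243 \cdot 10^{-11}$)
$- G = \left(-1\right) \left(- \frac{1}{19514715584}\right) = \frac{1}{19514715584}$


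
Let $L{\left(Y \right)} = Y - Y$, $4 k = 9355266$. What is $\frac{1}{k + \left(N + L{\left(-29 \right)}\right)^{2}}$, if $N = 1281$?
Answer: $\frac{2}{7959555} \approx 2.5127 \cdot 10^{-7}$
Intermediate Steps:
$k = \frac{4677633}{2}$ ($k = \frac{1}{4} \cdot 9355266 = \frac{4677633}{2} \approx 2.3388 \cdot 10^{6}$)
$L{\left(Y \right)} = 0$
$\frac{1}{k + \left(N + L{\left(-29 \right)}\right)^{2}} = \frac{1}{\frac{4677633}{2} + \left(1281 + 0\right)^{2}} = \frac{1}{\frac{4677633}{2} + 1281^{2}} = \frac{1}{\frac{4677633}{2} + 1640961} = \frac{1}{\frac{7959555}{2}} = \frac{2}{7959555}$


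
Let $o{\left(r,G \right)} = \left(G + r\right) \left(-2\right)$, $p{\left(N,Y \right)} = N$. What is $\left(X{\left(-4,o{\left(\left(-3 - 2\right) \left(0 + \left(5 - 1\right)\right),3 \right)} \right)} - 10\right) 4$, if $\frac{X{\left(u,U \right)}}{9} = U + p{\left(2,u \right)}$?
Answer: $1256$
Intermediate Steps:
$o{\left(r,G \right)} = - 2 G - 2 r$
$X{\left(u,U \right)} = 18 + 9 U$ ($X{\left(u,U \right)} = 9 \left(U + 2\right) = 9 \left(2 + U\right) = 18 + 9 U$)
$\left(X{\left(-4,o{\left(\left(-3 - 2\right) \left(0 + \left(5 - 1\right)\right),3 \right)} \right)} - 10\right) 4 = \left(\left(18 + 9 \left(\left(-2\right) 3 - 2 \left(-3 - 2\right) \left(0 + \left(5 - 1\right)\right)\right)\right) - 10\right) 4 = \left(\left(18 + 9 \left(-6 - 2 \left(- 5 \left(0 + 4\right)\right)\right)\right) - 10\right) 4 = \left(\left(18 + 9 \left(-6 - 2 \left(\left(-5\right) 4\right)\right)\right) - 10\right) 4 = \left(\left(18 + 9 \left(-6 - -40\right)\right) - 10\right) 4 = \left(\left(18 + 9 \left(-6 + 40\right)\right) - 10\right) 4 = \left(\left(18 + 9 \cdot 34\right) - 10\right) 4 = \left(\left(18 + 306\right) - 10\right) 4 = \left(324 - 10\right) 4 = 314 \cdot 4 = 1256$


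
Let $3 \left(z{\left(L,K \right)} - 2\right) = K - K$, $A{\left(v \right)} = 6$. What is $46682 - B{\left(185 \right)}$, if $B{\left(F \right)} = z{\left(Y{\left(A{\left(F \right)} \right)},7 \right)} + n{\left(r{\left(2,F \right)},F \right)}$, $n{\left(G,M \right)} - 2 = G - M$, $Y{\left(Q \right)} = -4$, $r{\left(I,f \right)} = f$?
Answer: $46678$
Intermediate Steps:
$n{\left(G,M \right)} = 2 + G - M$ ($n{\left(G,M \right)} = 2 + \left(G - M\right) = 2 + G - M$)
$z{\left(L,K \right)} = 2$ ($z{\left(L,K \right)} = 2 + \frac{K - K}{3} = 2 + \frac{1}{3} \cdot 0 = 2 + 0 = 2$)
$B{\left(F \right)} = 4$ ($B{\left(F \right)} = 2 + \left(2 + F - F\right) = 2 + 2 = 4$)
$46682 - B{\left(185 \right)} = 46682 - 4 = 46678$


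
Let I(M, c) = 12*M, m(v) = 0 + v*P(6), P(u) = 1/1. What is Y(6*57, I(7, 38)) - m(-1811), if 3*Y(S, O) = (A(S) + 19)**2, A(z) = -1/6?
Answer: 208357/108 ≈ 1929.2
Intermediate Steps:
P(u) = 1
m(v) = v (m(v) = 0 + v*1 = 0 + v = v)
A(z) = -1/6 (A(z) = -1*1/6 = -1/6)
Y(S, O) = 12769/108 (Y(S, O) = (-1/6 + 19)**2/3 = (113/6)**2/3 = (1/3)*(12769/36) = 12769/108)
Y(6*57, I(7, 38)) - m(-1811) = 12769/108 - 1*(-1811) = 12769/108 + 1811 = 208357/108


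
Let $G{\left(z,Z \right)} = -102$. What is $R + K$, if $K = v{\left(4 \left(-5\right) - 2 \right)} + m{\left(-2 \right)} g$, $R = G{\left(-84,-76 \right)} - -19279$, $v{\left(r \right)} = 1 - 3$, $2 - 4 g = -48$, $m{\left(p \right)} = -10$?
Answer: $19050$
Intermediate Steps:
$g = \frac{25}{2}$ ($g = \frac{1}{2} - -12 = \frac{1}{2} + 12 = \frac{25}{2} \approx 12.5$)
$v{\left(r \right)} = -2$ ($v{\left(r \right)} = 1 - 3 = -2$)
$R = 19177$ ($R = -102 - -19279 = -102 + 19279 = 19177$)
$K = -127$ ($K = -2 - 125 = -127$)
$R + K = 19177 - 127 = 19050$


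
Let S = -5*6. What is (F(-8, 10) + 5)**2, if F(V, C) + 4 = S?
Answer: 841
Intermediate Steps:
S = -30
F(V, C) = -34 (F(V, C) = -4 - 30 = -34)
(F(-8, 10) + 5)**2 = (-34 + 5)**2 = (-29)**2 = 841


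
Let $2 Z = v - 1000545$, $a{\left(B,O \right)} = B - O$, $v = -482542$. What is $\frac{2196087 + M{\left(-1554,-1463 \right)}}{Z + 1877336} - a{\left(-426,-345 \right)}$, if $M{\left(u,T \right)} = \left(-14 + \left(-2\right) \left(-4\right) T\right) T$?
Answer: $\frac{74225809}{757195} \approx 98.027$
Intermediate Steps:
$M{\left(u,T \right)} = T \left(-14 + 8 T\right)$ ($M{\left(u,T \right)} = \left(-14 + 8 T\right) T = T \left(-14 + 8 T\right)$)
$Z = - \frac{1483087}{2}$ ($Z = \frac{-482542 - 1000545}{2} = \frac{1}{2} \left(-1483087\right) = - \frac{1483087}{2} \approx -7.4154 \cdot 10^{5}$)
$\frac{2196087 + M{\left(-1554,-1463 \right)}}{Z + 1877336} - a{\left(-426,-345 \right)} = \frac{2196087 + 2 \left(-1463\right) \left(-7 + 4 \left(-1463\right)\right)}{- \frac{1483087}{2} + 1877336} - \left(-426 - -345\right) = \frac{2196087 + 2 \left(-1463\right) \left(-7 - 5852\right)}{\frac{2271585}{2}} - \left(-426 + 345\right) = \left(2196087 + 2 \left(-1463\right) \left(-5859\right)\right) \frac{2}{2271585} - -81 = \left(2196087 + 17143434\right) \frac{2}{2271585} + 81 = 19339521 \cdot \frac{2}{2271585} + 81 = \frac{12893014}{757195} + 81 = \frac{74225809}{757195}$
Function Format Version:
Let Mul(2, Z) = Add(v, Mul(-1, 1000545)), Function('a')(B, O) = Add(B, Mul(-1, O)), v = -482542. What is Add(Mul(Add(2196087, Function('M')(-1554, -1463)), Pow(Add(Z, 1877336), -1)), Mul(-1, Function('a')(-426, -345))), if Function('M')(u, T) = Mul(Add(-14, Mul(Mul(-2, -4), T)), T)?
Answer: Rational(74225809, 757195) ≈ 98.027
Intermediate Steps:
Function('M')(u, T) = Mul(T, Add(-14, Mul(8, T))) (Function('M')(u, T) = Mul(Add(-14, Mul(8, T)), T) = Mul(T, Add(-14, Mul(8, T))))
Z = Rational(-1483087, 2) (Z = Mul(Rational(1, 2), Add(-482542, Mul(-1, 1000545))) = Mul(Rational(1, 2), Add(-482542, -1000545)) = Mul(Rational(1, 2), -1483087) = Rational(-1483087, 2) ≈ -7.4154e+5)
Add(Mul(Add(2196087, Function('M')(-1554, -1463)), Pow(Add(Z, 1877336), -1)), Mul(-1, Function('a')(-426, -345))) = Add(Mul(Add(2196087, Mul(2, -1463, Add(-7, Mul(4, -1463)))), Pow(Add(Rational(-1483087, 2), 1877336), -1)), Mul(-1, Add(-426, Mul(-1, -345)))) = Add(Mul(Add(2196087, Mul(2, -1463, Add(-7, -5852))), Pow(Rational(2271585, 2), -1)), Mul(-1, Add(-426, 345))) = Add(Mul(Add(2196087, Mul(2, -1463, -5859)), Rational(2, 2271585)), Mul(-1, -81)) = Add(Mul(Add(2196087, 17143434), Rational(2, 2271585)), 81) = Add(Mul(19339521, Rational(2, 2271585)), 81) = Add(Rational(12893014, 757195), 81) = Rational(74225809, 757195)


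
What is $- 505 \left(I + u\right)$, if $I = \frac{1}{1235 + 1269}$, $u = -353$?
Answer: $\frac{446375055}{2504} \approx 1.7826 \cdot 10^{5}$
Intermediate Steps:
$I = \frac{1}{2504} \approx 0.00039936$
$- 505 \left(I + u\right) = - 505 \left(\frac{1}{2504} - 353\right) = \left(-505\right) \left(- \frac{883911}{2504}\right) = \frac{446375055}{2504}$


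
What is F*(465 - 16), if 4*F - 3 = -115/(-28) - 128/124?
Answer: 2367577/3472 ≈ 681.91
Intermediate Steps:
F = 5273/3472 (F = 3/4 + (-115/(-28) - 128/124)/4 = 3/4 + (-115*(-1/28) - 128*1/124)/4 = 3/4 + (115/28 - 32/31)/4 = 3/4 + (1/4)*(2669/868) = 3/4 + 2669/3472 = 5273/3472 ≈ 1.5187)
F*(465 - 16) = 5273*(465 - 16)/3472 = (5273/3472)*449 = 2367577/3472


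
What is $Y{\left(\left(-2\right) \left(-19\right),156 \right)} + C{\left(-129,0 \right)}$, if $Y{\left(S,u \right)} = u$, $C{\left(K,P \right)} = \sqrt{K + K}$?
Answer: $156 + i \sqrt{258} \approx 156.0 + 16.062 i$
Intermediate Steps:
$C{\left(K,P \right)} = \sqrt{2} \sqrt{K}$ ($C{\left(K,P \right)} = \sqrt{2 K} = \sqrt{2} \sqrt{K}$)
$Y{\left(\left(-2\right) \left(-19\right),156 \right)} + C{\left(-129,0 \right)} = 156 + \sqrt{2} \sqrt{-129} = 156 + \sqrt{2} i \sqrt{129} = 156 + i \sqrt{258}$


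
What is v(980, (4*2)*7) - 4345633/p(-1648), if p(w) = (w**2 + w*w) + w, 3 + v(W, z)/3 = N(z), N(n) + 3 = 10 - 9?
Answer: -85798033/5430160 ≈ -15.800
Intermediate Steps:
N(n) = -2 (N(n) = -3 + (10 - 9) = -3 + 1 = -2)
v(W, z) = -15 (v(W, z) = -9 + 3*(-2) = -9 - 6 = -15)
p(w) = w + 2*w**2 (p(w) = (w**2 + w**2) + w = 2*w**2 + w = w + 2*w**2)
v(980, (4*2)*7) - 4345633/p(-1648) = -15 - 4345633/((-1648*(1 + 2*(-1648)))) = -15 - 4345633/((-1648*(1 - 3296))) = -15 - 4345633/((-1648*(-3295))) = -15 - 4345633/5430160 = -85798033/5430160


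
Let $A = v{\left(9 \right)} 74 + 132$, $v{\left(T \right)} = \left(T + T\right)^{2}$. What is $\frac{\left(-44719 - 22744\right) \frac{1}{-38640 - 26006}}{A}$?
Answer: $\frac{67463}{1558485768} \approx 4.3288 \cdot 10^{-5}$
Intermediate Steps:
$v{\left(T \right)} = 4 T^{2}$ ($v{\left(T \right)} = \left(2 T\right)^{2} = 4 T^{2}$)
$A = 24108$ ($A = 4 \cdot 9^{2} \cdot 74 + 132 = 4 \cdot 81 \cdot 74 + 132 = 324 \cdot 74 + 132 = 23976 + 132 = 24108$)
$\frac{\left(-44719 - 22744\right) \frac{1}{-38640 - 26006}}{A} = \frac{\left(-44719 - 22744\right) \frac{1}{-38640 - 26006}}{24108} = - \frac{67463}{-64646} \cdot \frac{1}{24108} = \left(-67463\right) \left(- \frac{1}{64646}\right) \frac{1}{24108} = \frac{67463}{64646} \cdot \frac{1}{24108} = \frac{67463}{1558485768}$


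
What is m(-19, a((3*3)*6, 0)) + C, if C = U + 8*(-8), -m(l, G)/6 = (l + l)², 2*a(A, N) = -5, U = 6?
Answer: -8722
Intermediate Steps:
a(A, N) = -5/2 (a(A, N) = (½)*(-5) = -5/2)
m(l, G) = -24*l² (m(l, G) = -6*(l + l)² = -6*4*l² = -24*l²)
C = -58 (C = 6 + 8*(-8) = 6 - 64 = -58)
m(-19, a((3*3)*6, 0)) + C = -24*(-19)² - 58 = -24*361 - 58 = -8664 - 58 = -8722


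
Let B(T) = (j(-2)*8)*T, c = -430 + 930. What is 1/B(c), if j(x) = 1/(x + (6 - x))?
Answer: 3/2000 ≈ 0.0015000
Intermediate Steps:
c = 500
j(x) = ⅙ (j(x) = 1/6 = ⅙)
B(T) = 4*T/3 (B(T) = ((⅙)*8)*T = 4*T/3)
1/B(c) = 1/((4/3)*500) = 1/(2000/3) = 3/2000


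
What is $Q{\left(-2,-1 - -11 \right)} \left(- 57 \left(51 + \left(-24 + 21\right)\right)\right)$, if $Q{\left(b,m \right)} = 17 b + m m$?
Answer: $-180576$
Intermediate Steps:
$Q{\left(b,m \right)} = m^{2} + 17 b$ ($Q{\left(b,m \right)} = 17 b + m^{2} = m^{2} + 17 b$)
$Q{\left(-2,-1 - -11 \right)} \left(- 57 \left(51 + \left(-24 + 21\right)\right)\right) = \left(\left(-1 - -11\right)^{2} + 17 \left(-2\right)\right) \left(- 57 \left(51 + \left(-24 + 21\right)\right)\right) = \left(\left(-1 + 11\right)^{2} - 34\right) \left(- 57 \left(51 - 3\right)\right) = \left(10^{2} - 34\right) \left(\left(-57\right) 48\right) = \left(100 - 34\right) \left(-2736\right) = 66 \left(-2736\right) = -180576$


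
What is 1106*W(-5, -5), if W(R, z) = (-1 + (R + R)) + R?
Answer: -17696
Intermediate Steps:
W(R, z) = -1 + 3*R (W(R, z) = (-1 + 2*R) + R = -1 + 3*R)
1106*W(-5, -5) = 1106*(-1 + 3*(-5)) = 1106*(-1 - 15) = 1106*(-16) = -17696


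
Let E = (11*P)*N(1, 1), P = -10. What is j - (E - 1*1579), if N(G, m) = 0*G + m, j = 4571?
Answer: 6260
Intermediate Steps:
N(G, m) = m (N(G, m) = 0 + m = m)
E = -110 (E = (11*(-10))*1 = -110*1 = -110)
j - (E - 1*1579) = 4571 - (-110 - 1*1579) = 4571 - (-110 - 1579) = 4571 - 1*(-1689) = 4571 + 1689 = 6260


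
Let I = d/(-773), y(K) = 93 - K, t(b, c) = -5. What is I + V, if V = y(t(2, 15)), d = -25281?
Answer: 101035/773 ≈ 130.71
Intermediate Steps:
V = 98 (V = 93 - 1*(-5) = 93 + 5 = 98)
I = 25281/773 (I = -25281/(-773) = -25281*(-1/773) = 25281/773 ≈ 32.705)
I + V = 25281/773 + 98 = 101035/773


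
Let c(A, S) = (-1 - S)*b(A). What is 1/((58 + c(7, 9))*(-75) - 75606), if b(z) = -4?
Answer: -1/82956 ≈ -1.2055e-5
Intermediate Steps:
c(A, S) = 4 + 4*S (c(A, S) = (-1 - S)*(-4) = 4 + 4*S)
1/((58 + c(7, 9))*(-75) - 75606) = 1/((58 + (4 + 4*9))*(-75) - 75606) = 1/((58 + (4 + 36))*(-75) - 75606) = 1/((58 + 40)*(-75) - 75606) = 1/(98*(-75) - 75606) = 1/(-7350 - 75606) = 1/(-82956) = -1/82956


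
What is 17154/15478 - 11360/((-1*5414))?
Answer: 67175459/20949473 ≈ 3.2065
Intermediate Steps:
17154/15478 - 11360/((-1*5414)) = 17154*(1/15478) - 11360/(-5414) = 8577/7739 - 11360*(-1/5414) = 8577/7739 + 5680/2707 = 67175459/20949473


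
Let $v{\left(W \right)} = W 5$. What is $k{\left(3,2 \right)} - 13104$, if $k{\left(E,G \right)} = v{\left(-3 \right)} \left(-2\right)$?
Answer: $-13074$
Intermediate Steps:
$v{\left(W \right)} = 5 W$
$k{\left(E,G \right)} = 30$ ($k{\left(E,G \right)} = 5 \left(-3\right) \left(-2\right) = \left(-15\right) \left(-2\right) = 30$)
$k{\left(3,2 \right)} - 13104 = 30 - 13104 = -13074$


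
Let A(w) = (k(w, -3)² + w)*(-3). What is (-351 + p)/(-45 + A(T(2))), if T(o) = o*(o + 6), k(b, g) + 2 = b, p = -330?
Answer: 1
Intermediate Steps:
k(b, g) = -2 + b
T(o) = o*(6 + o)
A(w) = -3*w - 3*(-2 + w)² (A(w) = ((-2 + w)² + w)*(-3) = (w + (-2 + w)²)*(-3) = -3*w - 3*(-2 + w)²)
(-351 + p)/(-45 + A(T(2))) = (-351 - 330)/(-45 + (-6*(6 + 2) - 3*(-2 + 2*(6 + 2))²)) = -681/(-45 + (-6*8 - 3*(-2 + 2*8)²)) = -681/(-45 + (-3*16 - 3*(-2 + 16)²)) = -681/(-45 + (-48 - 3*14²)) = -681/(-45 + (-48 - 3*196)) = -681/(-45 + (-48 - 588)) = -681/(-45 - 636) = -681/(-681) = -681*(-1/681) = 1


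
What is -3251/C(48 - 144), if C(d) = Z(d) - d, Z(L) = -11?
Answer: -3251/85 ≈ -38.247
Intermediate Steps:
C(d) = -11 - d
-3251/C(48 - 144) = -3251/(-11 - (48 - 144)) = -3251/(-11 - 1*(-96)) = -3251/(-11 + 96) = -3251/85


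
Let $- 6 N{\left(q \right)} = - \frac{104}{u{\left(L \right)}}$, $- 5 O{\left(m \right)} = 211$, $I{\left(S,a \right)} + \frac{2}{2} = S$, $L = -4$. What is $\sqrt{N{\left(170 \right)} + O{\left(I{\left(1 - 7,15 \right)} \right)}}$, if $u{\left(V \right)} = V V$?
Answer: $\frac{i \sqrt{37005}}{30} \approx 6.4122 i$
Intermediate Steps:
$I{\left(S,a \right)} = -1 + S$
$O{\left(m \right)} = - \frac{211}{5}$ ($O{\left(m \right)} = \left(- \frac{1}{5}\right) 211 = - \frac{211}{5}$)
$u{\left(V \right)} = V^{2}$
$N{\left(q \right)} = \frac{13}{12}$ ($N{\left(q \right)} = - \frac{\left(-104\right) \frac{1}{\left(-4\right)^{2}}}{6} = - \frac{\left(-104\right) \frac{1}{16}}{6} = \left(- \frac{1}{6}\right) \left(- \frac{13}{2}\right) = \frac{13}{12}$)
$\sqrt{N{\left(170 \right)} + O{\left(I{\left(1 - 7,15 \right)} \right)}} = \sqrt{\frac{13}{12} - \frac{211}{5}} = \sqrt{- \frac{2467}{60}} = \frac{i \sqrt{37005}}{30}$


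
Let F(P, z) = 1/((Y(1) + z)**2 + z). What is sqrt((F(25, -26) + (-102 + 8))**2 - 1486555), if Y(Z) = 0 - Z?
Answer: I*sqrt(730302161434)/703 ≈ 1215.6*I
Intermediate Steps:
Y(Z) = -Z
F(P, z) = 1/(z + (-1 + z)**2) (F(P, z) = 1/((-1*1 + z)**2 + z) = 1/((-1 + z)**2 + z) = 1/(z + (-1 + z)**2))
sqrt((F(25, -26) + (-102 + 8))**2 - 1486555) = sqrt((1/(-26 + (-1 - 26)**2) + (-102 + 8))**2 - 1486555) = sqrt((1/(-26 + (-27)**2) - 94)**2 - 1486555) = sqrt((1/(-26 + 729) - 94)**2 - 1486555) = sqrt((1/703 - 94)**2 - 1486555) = sqrt((-66081/703)**2 - 1486555) = sqrt(4366698561/494209 - 1486555) = sqrt(-730302161434/494209) = I*sqrt(730302161434)/703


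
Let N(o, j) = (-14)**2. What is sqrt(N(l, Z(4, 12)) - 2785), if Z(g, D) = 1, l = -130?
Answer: I*sqrt(2589) ≈ 50.882*I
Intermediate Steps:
N(o, j) = 196
sqrt(N(l, Z(4, 12)) - 2785) = sqrt(196 - 2785) = sqrt(-2589) = I*sqrt(2589)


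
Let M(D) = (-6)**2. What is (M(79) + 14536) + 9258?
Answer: 23830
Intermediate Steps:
M(D) = 36
(M(79) + 14536) + 9258 = (36 + 14536) + 9258 = 14572 + 9258 = 23830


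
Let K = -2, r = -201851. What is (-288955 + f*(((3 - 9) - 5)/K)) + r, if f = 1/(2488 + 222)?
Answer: -2660168509/5420 ≈ -4.9081e+5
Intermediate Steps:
f = 1/2710 ≈ 0.00036900
(-288955 + f*(((3 - 9) - 5)/K)) + r = (-288955 + (((3 - 9) - 5)/(-2))/2710) - 201851 = (-288955 + ((-6 - 5)*(-1/2))/2710) - 201851 = (-288955 + (-11*(-1/2))/2710) - 201851 = (-288955 + (1/2710)*(11/2)) - 201851 = (-288955 + 11/5420) - 201851 = -1566136089/5420 - 201851 = -2660168509/5420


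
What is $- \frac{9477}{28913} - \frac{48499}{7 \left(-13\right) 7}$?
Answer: $\frac{1396214738}{18417581} \approx 75.809$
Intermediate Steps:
$- \frac{9477}{28913} - \frac{48499}{7 \left(-13\right) 7} = \left(-9477\right) \frac{1}{28913} - \frac{48499}{\left(-91\right) 7} = - \frac{9477}{28913} - \frac{48499}{-637} = - \frac{9477}{28913} - - \frac{48499}{637} = - \frac{9477}{28913} + \frac{48499}{637} = \frac{1396214738}{18417581}$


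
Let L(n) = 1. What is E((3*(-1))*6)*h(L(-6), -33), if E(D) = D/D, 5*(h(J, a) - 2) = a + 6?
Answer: -17/5 ≈ -3.4000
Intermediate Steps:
h(J, a) = 16/5 + a/5 (h(J, a) = 2 + (a + 6)/5 = 2 + (6 + a)/5 = 2 + (6/5 + a/5) = 16/5 + a/5)
E(D) = 1
E((3*(-1))*6)*h(L(-6), -33) = 1*(16/5 + (1/5)*(-33)) = 1*(16/5 - 33/5) = 1*(-17/5) = -17/5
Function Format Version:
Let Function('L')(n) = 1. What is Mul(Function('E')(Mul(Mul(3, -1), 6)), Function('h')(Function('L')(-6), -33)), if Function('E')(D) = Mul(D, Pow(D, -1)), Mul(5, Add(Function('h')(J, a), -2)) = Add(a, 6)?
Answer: Rational(-17, 5) ≈ -3.4000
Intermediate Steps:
Function('h')(J, a) = Add(Rational(16, 5), Mul(Rational(1, 5), a)) (Function('h')(J, a) = Add(2, Mul(Rational(1, 5), Add(a, 6))) = Add(2, Mul(Rational(1, 5), Add(6, a))) = Add(2, Add(Rational(6, 5), Mul(Rational(1, 5), a))) = Add(Rational(16, 5), Mul(Rational(1, 5), a)))
Function('E')(D) = 1
Mul(Function('E')(Mul(Mul(3, -1), 6)), Function('h')(Function('L')(-6), -33)) = Mul(1, Add(Rational(16, 5), Mul(Rational(1, 5), -33))) = Mul(1, Add(Rational(16, 5), Rational(-33, 5))) = Mul(1, Rational(-17, 5)) = Rational(-17, 5)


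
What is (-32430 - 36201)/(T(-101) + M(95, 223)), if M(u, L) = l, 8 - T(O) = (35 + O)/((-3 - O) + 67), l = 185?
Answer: -343155/967 ≈ -354.87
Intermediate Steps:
T(O) = 8 - (35 + O)/(64 - O) (T(O) = 8 - (35 + O)/((-3 - O) + 67) = 8 - (35 + O)/(64 - O))
M(u, L) = 185
(-32430 - 36201)/(T(-101) + M(95, 223)) = (-32430 - 36201)/(9*(-53 - 101)/(-64 - 101) + 185) = -68631/(9*(-154)/(-165) + 185) = -68631/(9*(-1/165)*(-154) + 185) = -68631/(42/5 + 185) = -68631/967/5 = -68631*5/967 = -343155/967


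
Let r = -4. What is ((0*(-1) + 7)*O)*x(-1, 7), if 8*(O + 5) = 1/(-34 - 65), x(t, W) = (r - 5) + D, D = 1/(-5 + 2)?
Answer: 194089/594 ≈ 326.75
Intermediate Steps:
D = -⅓ (D = 1/(-3) = -⅓ ≈ -0.33333)
x(t, W) = -28/3 (x(t, W) = (-4 - 5) - ⅓ = -9 - ⅓ = -28/3)
O = -3961/792 (O = -5 + 1/(8*(-34 - 65)) = -5 + (⅛)/(-99) = -5 + (⅛)*(-1/99) = -5 - 1/792 = -3961/792 ≈ -5.0013)
((0*(-1) + 7)*O)*x(-1, 7) = ((0*(-1) + 7)*(-3961/792))*(-28/3) = ((0 + 7)*(-3961/792))*(-28/3) = (7*(-3961/792))*(-28/3) = -27727/792*(-28/3) = 194089/594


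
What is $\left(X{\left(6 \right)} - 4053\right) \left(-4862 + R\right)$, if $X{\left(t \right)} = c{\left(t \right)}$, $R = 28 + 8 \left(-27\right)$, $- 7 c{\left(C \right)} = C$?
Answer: $\frac{143303850}{7} \approx 2.0472 \cdot 10^{7}$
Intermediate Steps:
$c{\left(C \right)} = - \frac{C}{7}$
$R = -188$ ($R = 28 - 216 = -188$)
$X{\left(t \right)} = - \frac{t}{7}$
$\left(X{\left(6 \right)} - 4053\right) \left(-4862 + R\right) = \left(\left(- \frac{1}{7}\right) 6 - 4053\right) \left(-4862 - 188\right) = \left(- \frac{6}{7} - 4053\right) \left(-5050\right) = \left(- \frac{28377}{7}\right) \left(-5050\right) = \frac{143303850}{7}$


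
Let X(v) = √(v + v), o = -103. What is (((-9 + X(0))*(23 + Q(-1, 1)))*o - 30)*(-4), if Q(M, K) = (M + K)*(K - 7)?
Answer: -85164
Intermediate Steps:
Q(M, K) = (-7 + K)*(K + M) (Q(M, K) = (K + M)*(-7 + K) = (-7 + K)*(K + M))
X(v) = √2*√v (X(v) = √(2*v) = √2*√v)
(((-9 + X(0))*(23 + Q(-1, 1)))*o - 30)*(-4) = (((-9 + √2*√0)*(23 + (1² - 7*1 - 7*(-1) + 1*(-1))))*(-103) - 30)*(-4) = (((-9 + √2*0)*(23 + (1 - 7 + 7 - 1)))*(-103) - 30)*(-4) = (((-9 + 0)*(23 + 0))*(-103) - 30)*(-4) = (-9*23*(-103) - 30)*(-4) = (-207*(-103) - 30)*(-4) = (21321 - 30)*(-4) = 21291*(-4) = -85164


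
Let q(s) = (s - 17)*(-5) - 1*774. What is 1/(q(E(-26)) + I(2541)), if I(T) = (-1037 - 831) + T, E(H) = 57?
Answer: -1/301 ≈ -0.0033223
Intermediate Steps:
I(T) = -1868 + T
q(s) = -689 - 5*s (q(s) = (-17 + s)*(-5) - 774 = (85 - 5*s) - 774 = -689 - 5*s)
1/(q(E(-26)) + I(2541)) = 1/((-689 - 5*57) + (-1868 + 2541)) = 1/((-689 - 285) + 673) = 1/(-974 + 673) = 1/(-301) = -1/301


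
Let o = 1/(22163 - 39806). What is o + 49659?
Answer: 876133736/17643 ≈ 49659.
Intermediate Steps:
o = -1/17643 (o = 1/(-17643) = -1/17643 ≈ -5.6680e-5)
o + 49659 = -1/17643 + 49659 = 876133736/17643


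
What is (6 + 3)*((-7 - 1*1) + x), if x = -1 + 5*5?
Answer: 144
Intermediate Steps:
x = 24 (x = -1 + 25 = 24)
(6 + 3)*((-7 - 1*1) + x) = (6 + 3)*((-7 - 1*1) + 24) = 9*((-7 - 1) + 24) = 9*(-8 + 24) = 9*16 = 144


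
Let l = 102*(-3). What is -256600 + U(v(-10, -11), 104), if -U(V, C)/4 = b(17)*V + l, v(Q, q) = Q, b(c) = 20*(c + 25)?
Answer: -221776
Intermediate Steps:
b(c) = 500 + 20*c (b(c) = 20*(25 + c) = 500 + 20*c)
l = -306
U(V, C) = 1224 - 3360*V (U(V, C) = -4*((500 + 20*17)*V - 306) = -4*((500 + 340)*V - 306) = -4*(840*V - 306) = -4*(-306 + 840*V) = 1224 - 3360*V)
-256600 + U(v(-10, -11), 104) = -256600 + (1224 - 3360*(-10)) = -256600 + (1224 + 33600) = -256600 + 34824 = -221776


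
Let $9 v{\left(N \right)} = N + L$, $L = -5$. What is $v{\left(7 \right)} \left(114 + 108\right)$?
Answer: $\frac{148}{3} \approx 49.333$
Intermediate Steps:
$v{\left(N \right)} = - \frac{5}{9} + \frac{N}{9}$ ($v{\left(N \right)} = \frac{N - 5}{9} = \frac{-5 + N}{9} = - \frac{5}{9} + \frac{N}{9}$)
$v{\left(7 \right)} \left(114 + 108\right) = \left(- \frac{5}{9} + \frac{1}{9} \cdot 7\right) \left(114 + 108\right) = \left(- \frac{5}{9} + \frac{7}{9}\right) 222 = \frac{2}{9} \cdot 222 = \frac{148}{3}$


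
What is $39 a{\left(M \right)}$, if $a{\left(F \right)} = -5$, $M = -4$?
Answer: $-195$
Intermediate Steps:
$39 a{\left(M \right)} = 39 \left(-5\right) = -195$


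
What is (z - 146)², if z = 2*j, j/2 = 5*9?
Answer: 1156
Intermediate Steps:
j = 90 (j = 2*(5*9) = 2*45 = 90)
z = 180 (z = 2*90 = 180)
(z - 146)² = (180 - 146)² = 34² = 1156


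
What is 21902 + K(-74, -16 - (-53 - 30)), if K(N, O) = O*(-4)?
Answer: 21634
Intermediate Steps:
K(N, O) = -4*O
21902 + K(-74, -16 - (-53 - 30)) = 21902 - 4*(-16 - (-53 - 30)) = 21902 - 4*(-16 - 1*(-83)) = 21902 - 4*(-16 + 83) = 21902 - 4*67 = 21902 - 268 = 21634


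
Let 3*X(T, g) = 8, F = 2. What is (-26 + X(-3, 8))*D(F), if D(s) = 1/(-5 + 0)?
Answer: 14/3 ≈ 4.6667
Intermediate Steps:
D(s) = -1/5 (D(s) = 1/(-5) = -1/5)
X(T, g) = 8/3 (X(T, g) = (1/3)*8 = 8/3)
(-26 + X(-3, 8))*D(F) = (-26 + 8/3)*(-1/5) = -70/3*(-1/5) = 14/3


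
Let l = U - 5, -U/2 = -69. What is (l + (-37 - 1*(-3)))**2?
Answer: 9801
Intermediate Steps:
U = 138 (U = -2*(-69) = 138)
l = 133 (l = 138 - 5 = 133)
(l + (-37 - 1*(-3)))**2 = (133 + (-37 - 1*(-3)))**2 = (133 + (-37 + 3))**2 = (133 - 34)**2 = 99**2 = 9801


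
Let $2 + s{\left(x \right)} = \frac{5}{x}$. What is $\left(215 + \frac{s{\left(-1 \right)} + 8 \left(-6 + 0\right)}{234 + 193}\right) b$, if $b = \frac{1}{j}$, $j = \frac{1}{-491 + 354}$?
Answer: $- \frac{12569750}{427} \approx -29437.0$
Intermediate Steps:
$s{\left(x \right)} = -2 + \frac{5}{x}$
$j = - \frac{1}{137}$ ($j = \frac{1}{-137} = - \frac{1}{137} \approx -0.0072993$)
$b = -137$ ($b = \frac{1}{- \frac{1}{137}} = -137$)
$\left(215 + \frac{s{\left(-1 \right)} + 8 \left(-6 + 0\right)}{234 + 193}\right) b = \left(215 + \frac{\left(-2 + \frac{5}{-1}\right) + 8 \left(-6 + 0\right)}{234 + 193}\right) \left(-137\right) = \left(215 + \frac{\left(-2 + 5 \left(-1\right)\right) + 8 \left(-6\right)}{427}\right) \left(-137\right) = \left(215 + \left(\left(-2 - 5\right) - 48\right) \frac{1}{427}\right) \left(-137\right) = \left(215 + \left(-7 - 48\right) \frac{1}{427}\right) \left(-137\right) = \left(215 - \frac{55}{427}\right) \left(-137\right) = \frac{91750}{427} \left(-137\right) = - \frac{12569750}{427}$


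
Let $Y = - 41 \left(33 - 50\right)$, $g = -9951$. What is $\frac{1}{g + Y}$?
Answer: $- \frac{1}{9254} \approx -0.00010806$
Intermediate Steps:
$Y = 697$ ($Y = \left(-41\right) \left(-17\right) = 697$)
$\frac{1}{g + Y} = \frac{1}{-9951 + 697} = \frac{1}{-9254} = - \frac{1}{9254}$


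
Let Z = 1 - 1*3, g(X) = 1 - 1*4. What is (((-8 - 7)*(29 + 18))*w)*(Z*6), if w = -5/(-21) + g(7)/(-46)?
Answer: 413130/161 ≈ 2566.0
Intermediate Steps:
g(X) = -3 (g(X) = 1 - 4 = -3)
Z = -2 (Z = 1 - 3 = -2)
w = 293/966 (w = -5/(-21) - 3/(-46) = -5*(-1/21) - 3*(-1/46) = 5/21 + 3/46 = 293/966 ≈ 0.30331)
(((-8 - 7)*(29 + 18))*w)*(Z*6) = (((-8 - 7)*(29 + 18))*(293/966))*(-2*6) = (-15*47*(293/966))*(-12) = -705*293/966*(-12) = -68855/322*(-12) = 413130/161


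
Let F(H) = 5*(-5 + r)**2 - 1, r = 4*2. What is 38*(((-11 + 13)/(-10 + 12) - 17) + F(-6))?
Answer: 1064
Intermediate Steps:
r = 8
F(H) = 44 (F(H) = 5*(-5 + 8)**2 - 1 = 5*3**2 - 1 = 5*9 - 1 = 45 - 1 = 44)
38*(((-11 + 13)/(-10 + 12) - 17) + F(-6)) = 38*(((-11 + 13)/(-10 + 12) - 17) + 44) = 38*((2/2 - 17) + 44) = 38*((2*(1/2) - 17) + 44) = 38*((1 - 17) + 44) = 38*(-16 + 44) = 38*28 = 1064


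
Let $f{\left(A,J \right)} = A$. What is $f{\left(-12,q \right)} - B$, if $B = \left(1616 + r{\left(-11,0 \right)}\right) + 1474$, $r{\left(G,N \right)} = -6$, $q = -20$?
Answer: $-3096$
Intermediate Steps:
$B = 3084$ ($B = \left(1616 - 6\right) + 1474 = 1610 + 1474 = 3084$)
$f{\left(-12,q \right)} - B = -12 - 3084 = -3096$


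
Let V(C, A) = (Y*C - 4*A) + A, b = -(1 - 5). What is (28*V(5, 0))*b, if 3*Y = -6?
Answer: -1120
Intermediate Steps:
Y = -2 (Y = (⅓)*(-6) = -2)
b = 4 (b = -1*(-4) = 4)
V(C, A) = -3*A - 2*C (V(C, A) = (-2*C - 4*A) + A = (-4*A - 2*C) + A = -3*A - 2*C)
(28*V(5, 0))*b = (28*(-3*0 - 2*5))*4 = (28*(0 - 10))*4 = (28*(-10))*4 = -280*4 = -1120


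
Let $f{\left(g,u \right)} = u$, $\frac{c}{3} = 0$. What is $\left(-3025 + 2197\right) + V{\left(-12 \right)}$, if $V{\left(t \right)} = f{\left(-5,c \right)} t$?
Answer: $-828$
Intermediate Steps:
$c = 0$ ($c = 3 \cdot 0 = 0$)
$V{\left(t \right)} = 0$ ($V{\left(t \right)} = 0 t = 0$)
$\left(-3025 + 2197\right) + V{\left(-12 \right)} = \left(-3025 + 2197\right) + 0 = -828 + 0 = -828$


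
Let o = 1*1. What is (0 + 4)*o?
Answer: 4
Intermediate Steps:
o = 1
(0 + 4)*o = (0 + 4)*1 = 4*1 = 4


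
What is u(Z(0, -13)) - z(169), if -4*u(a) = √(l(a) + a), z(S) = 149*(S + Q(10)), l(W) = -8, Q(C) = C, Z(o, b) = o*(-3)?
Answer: -26671 - I*√2/2 ≈ -26671.0 - 0.70711*I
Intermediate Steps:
Z(o, b) = -3*o
z(S) = 1490 + 149*S (z(S) = 149*(S + 10) = 149*(10 + S) = 1490 + 149*S)
u(a) = -√(-8 + a)/4
u(Z(0, -13)) - z(169) = -√(-8 - 3*0)/4 - (1490 + 149*169) = -√(-8 + 0)/4 - (1490 + 25181) = -I*√2/2 - 1*26671 = -I*√2/2 - 26671 = -26671 - I*√2/2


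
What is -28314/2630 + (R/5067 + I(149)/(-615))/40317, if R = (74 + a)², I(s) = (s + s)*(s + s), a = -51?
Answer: -118614710543836/11014092575685 ≈ -10.769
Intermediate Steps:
I(s) = 4*s² (I(s) = (2*s)*(2*s) = 4*s²)
R = 529 (R = (74 - 51)² = 23² = 529)
-28314/2630 + (R/5067 + I(149)/(-615))/40317 = -28314/2630 + (529/5067 + (4*149²)/(-615))/40317 = -28314*1/2630 + (529*(1/5067) + (4*22201)*(-1/615))*(1/40317) = -14157/1315 + (529/5067 + 88804*(-1/615))*(1/40317) = -14157/1315 + (529/5067 - 88804/615)*(1/40317) = -14157/1315 - 149881511/1038735*1/40317 = -14157/1315 - 149881511/41878678995 = -118614710543836/11014092575685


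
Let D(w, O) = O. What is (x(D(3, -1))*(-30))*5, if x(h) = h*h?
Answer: -150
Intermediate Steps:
x(h) = h²
(x(D(3, -1))*(-30))*5 = ((-1)²*(-30))*5 = (1*(-30))*5 = -30*5 = -150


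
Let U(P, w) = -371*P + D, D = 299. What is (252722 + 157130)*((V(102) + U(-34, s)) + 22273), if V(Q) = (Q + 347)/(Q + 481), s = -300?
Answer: 8407657614724/583 ≈ 1.4421e+10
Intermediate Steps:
U(P, w) = 299 - 371*P (U(P, w) = -371*P + 299 = 299 - 371*P)
V(Q) = (347 + Q)/(481 + Q)
(252722 + 157130)*((V(102) + U(-34, s)) + 22273) = (252722 + 157130)*(((347 + 102)/(481 + 102) + (299 - 371*(-34))) + 22273) = 409852*((449/583 + (299 + 12614)) + 22273) = 409852*(((1/583)*449 + 12913) + 22273) = 409852*((449/583 + 12913) + 22273) = 409852*(7528728/583 + 22273) = 409852*(20513887/583) = 8407657614724/583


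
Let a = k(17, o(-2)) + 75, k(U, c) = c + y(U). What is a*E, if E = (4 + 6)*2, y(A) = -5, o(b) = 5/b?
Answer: 1350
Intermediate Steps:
E = 20 (E = 10*2 = 20)
k(U, c) = -5 + c (k(U, c) = c - 5 = -5 + c)
a = 135/2 (a = (-5 + 5/(-2)) + 75 = (-5 + 5*(-½)) + 75 = (-5 - 5/2) + 75 = -15/2 + 75 = 135/2 ≈ 67.500)
a*E = (135/2)*20 = 1350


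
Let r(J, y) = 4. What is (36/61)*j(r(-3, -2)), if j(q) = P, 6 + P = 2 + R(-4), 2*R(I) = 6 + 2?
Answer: 0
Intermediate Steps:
R(I) = 4 (R(I) = (6 + 2)/2 = (½)*8 = 4)
P = 0 (P = -6 + (2 + 4) = -6 + 6 = 0)
j(q) = 0
(36/61)*j(r(-3, -2)) = (36/61)*0 = 0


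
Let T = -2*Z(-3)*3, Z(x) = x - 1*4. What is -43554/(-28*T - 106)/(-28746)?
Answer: -7259/6142062 ≈ -0.0011819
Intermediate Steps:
Z(x) = -4 + x (Z(x) = x - 4 = -4 + x)
T = 42 (T = -2*(-4 - 3)*3 = -2*(-7)*3 = 14*3 = 42)
-43554/(-28*T - 106)/(-28746) = -43554/(-28*42 - 106)/(-28746) = -43554/(-1176 - 106)*(-1/28746) = -43554/(-1282)*(-1/28746) = -43554*(-1/1282)*(-1/28746) = (21777/641)*(-1/28746) = -7259/6142062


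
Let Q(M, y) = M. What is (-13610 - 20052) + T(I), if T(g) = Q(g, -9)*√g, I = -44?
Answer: -33662 - 88*I*√11 ≈ -33662.0 - 291.86*I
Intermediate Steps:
T(g) = g^(3/2) (T(g) = g*√g = g^(3/2))
(-13610 - 20052) + T(I) = (-13610 - 20052) + (-44)^(3/2) = -33662 - 88*I*√11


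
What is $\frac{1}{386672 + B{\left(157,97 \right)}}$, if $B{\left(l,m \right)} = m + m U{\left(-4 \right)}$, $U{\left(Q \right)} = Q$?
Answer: $\frac{1}{386381} \approx 2.5881 \cdot 10^{-6}$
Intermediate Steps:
$B{\left(l,m \right)} = - 3 m$ ($B{\left(l,m \right)} = m + m \left(-4\right) = m - 4 m = - 3 m$)
$\frac{1}{386672 + B{\left(157,97 \right)}} = \frac{1}{386672 - 291} = \frac{1}{386381}$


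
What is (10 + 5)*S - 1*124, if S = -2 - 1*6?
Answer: -244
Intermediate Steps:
S = -8 (S = -2 - 6 = -8)
(10 + 5)*S - 1*124 = (10 + 5)*(-8) - 1*124 = 15*(-8) - 124 = -120 - 124 = -244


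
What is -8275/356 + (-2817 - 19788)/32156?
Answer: -34267285/1430942 ≈ -23.947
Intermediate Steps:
-8275/356 + (-2817 - 19788)/32156 = -8275*1/356 - 22605*1/32156 = -8275/356 - 22605/32156 = -34267285/1430942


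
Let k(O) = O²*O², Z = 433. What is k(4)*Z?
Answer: 110848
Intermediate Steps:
k(O) = O⁴
k(4)*Z = 4⁴*433 = 256*433 = 110848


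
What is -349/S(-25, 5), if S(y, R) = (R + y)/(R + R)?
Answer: 349/2 ≈ 174.50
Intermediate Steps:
S(y, R) = (R + y)/(2*R) (S(y, R) = (R + y)/((2*R)) = (R + y)*(1/(2*R)) = (R + y)/(2*R))
-349/S(-25, 5) = -349*10/(5 - 25) = -349/((½)*(⅕)*(-20)) = -349/(-2) = -349*(-½) = 349/2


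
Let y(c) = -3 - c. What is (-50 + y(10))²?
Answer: 3969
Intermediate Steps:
(-50 + y(10))² = (-50 + (-3 - 1*10))² = (-50 + (-3 - 10))² = (-50 - 13)² = (-63)² = 3969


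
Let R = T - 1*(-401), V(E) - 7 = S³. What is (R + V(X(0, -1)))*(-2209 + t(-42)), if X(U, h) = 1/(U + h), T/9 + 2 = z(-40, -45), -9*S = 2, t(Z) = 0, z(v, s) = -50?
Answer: 96639332/729 ≈ 1.3256e+5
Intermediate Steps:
S = -2/9 (S = -⅑*2 = -2/9 ≈ -0.22222)
T = -468 (T = -18 + 9*(-50) = -18 - 450 = -468)
V(E) = 5095/729 (V(E) = 7 + (-2/9)³ = 7 - 8/729 = 5095/729)
R = -67 (R = -468 - 1*(-401) = -468 + 401 = -67)
(R + V(X(0, -1)))*(-2209 + t(-42)) = (-67 + 5095/729)*(-2209 + 0) = -43748/729*(-2209) = 96639332/729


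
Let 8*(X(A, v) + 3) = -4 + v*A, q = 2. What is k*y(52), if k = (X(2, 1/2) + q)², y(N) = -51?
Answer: -6171/64 ≈ -96.422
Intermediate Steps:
X(A, v) = -7/2 + A*v/8 (X(A, v) = -3 + (-4 + v*A)/8 = -3 + (-4 + A*v)/8 = -3 + (-½ + A*v/8) = -7/2 + A*v/8)
k = 121/64 (k = ((-7/2 + (⅛)*2/2) + 2)² = ((-7/2 + (⅛)*2*(½)) + 2)² = ((-7/2 + ⅛) + 2)² = (-27/8 + 2)² = (-11/8)² = 121/64 ≈ 1.8906)
k*y(52) = (121/64)*(-51) = -6171/64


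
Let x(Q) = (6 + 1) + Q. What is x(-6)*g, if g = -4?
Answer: -4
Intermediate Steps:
x(Q) = 7 + Q
x(-6)*g = (7 - 6)*(-4) = 1*(-4) = -4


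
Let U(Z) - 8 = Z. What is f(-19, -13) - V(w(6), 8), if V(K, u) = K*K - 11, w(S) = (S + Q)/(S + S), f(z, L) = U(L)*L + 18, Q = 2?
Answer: 842/9 ≈ 93.556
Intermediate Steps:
U(Z) = 8 + Z
f(z, L) = 18 + L*(8 + L) (f(z, L) = (8 + L)*L + 18 = L*(8 + L) + 18 = 18 + L*(8 + L))
w(S) = (2 + S)/(2*S) (w(S) = (S + 2)/(S + S) = (2 + S)/((2*S)) = (2 + S)*(1/(2*S)) = (2 + S)/(2*S))
V(K, u) = -11 + K² (V(K, u) = K² - 11 = -11 + K²)
f(-19, -13) - V(w(6), 8) = (18 - 13*(8 - 13)) - (-11 + ((½)*(2 + 6)/6)²) = (18 - 13*(-5)) - (-11 + ((½)*(⅙)*8)²) = (18 + 65) - (-11 + (⅔)²) = 83 - (-11 + 4/9) = 83 - 1*(-95/9) = 83 + 95/9 = 842/9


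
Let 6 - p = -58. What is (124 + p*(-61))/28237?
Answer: -3780/28237 ≈ -0.13387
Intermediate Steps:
p = 64 (p = 6 - 1*(-58) = 6 + 58 = 64)
(124 + p*(-61))/28237 = (124 + 64*(-61))/28237 = (124 - 3904)*(1/28237) = -3780*1/28237 = -3780/28237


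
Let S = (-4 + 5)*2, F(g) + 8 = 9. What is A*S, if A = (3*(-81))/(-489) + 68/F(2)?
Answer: 22330/163 ≈ 136.99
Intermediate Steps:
F(g) = 1 (F(g) = -8 + 9 = 1)
A = 11165/163 (A = (3*(-81))/(-489) + 68/1 = -243*(-1/489) + 68*1 = 81/163 + 68 = 11165/163 ≈ 68.497)
S = 2 (S = 1*2 = 2)
A*S = (11165/163)*2 = 22330/163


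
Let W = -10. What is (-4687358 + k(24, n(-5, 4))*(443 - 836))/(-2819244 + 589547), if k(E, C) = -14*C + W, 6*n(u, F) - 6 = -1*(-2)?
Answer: 4676092/2229697 ≈ 2.0972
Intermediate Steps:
n(u, F) = 4/3 (n(u, F) = 1 + (-1*(-2))/6 = 1 + (⅙)*2 = 1 + ⅓ = 4/3)
k(E, C) = -10 - 14*C (k(E, C) = -14*C - 10 = -10 - 14*C)
(-4687358 + k(24, n(-5, 4))*(443 - 836))/(-2819244 + 589547) = (-4687358 + (-10 - 14*4/3)*(443 - 836))/(-2819244 + 589547) = (-4687358 + (-10 - 56/3)*(-393))/(-2229697) = (-4687358 - 86/3*(-393))*(-1/2229697) = (-4687358 + 11266)*(-1/2229697) = -4676092*(-1/2229697) = 4676092/2229697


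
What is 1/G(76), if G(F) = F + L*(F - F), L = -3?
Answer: 1/76 ≈ 0.013158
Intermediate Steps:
G(F) = F (G(F) = F - 3*(F - F) = F - 3*0 = F + 0 = F)
1/G(76) = 1/76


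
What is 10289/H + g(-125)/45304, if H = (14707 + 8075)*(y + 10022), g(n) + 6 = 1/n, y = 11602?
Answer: -38963063371/348726101598000 ≈ -0.00011173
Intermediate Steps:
g(n) = -6 + 1/n
H = 492637968 (H = (14707 + 8075)*(11602 + 10022) = 22782*21624 = 492637968)
10289/H + g(-125)/45304 = 10289/492637968 + (-6 + 1/(-125))/45304 = 10289*(1/492637968) + (-6 - 1/125)*(1/45304) = 10289/492637968 - 751/125*1/45304 = 10289/492637968 - 751/5663000 = -38963063371/348726101598000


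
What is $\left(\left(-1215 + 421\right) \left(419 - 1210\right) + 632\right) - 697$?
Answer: $627989$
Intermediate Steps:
$\left(\left(-1215 + 421\right) \left(419 - 1210\right) + 632\right) - 697 = \left(\left(-794\right) \left(-791\right) + 632\right) - 697 = \left(628054 + 632\right) - 697 = 628686 - 697 = 627989$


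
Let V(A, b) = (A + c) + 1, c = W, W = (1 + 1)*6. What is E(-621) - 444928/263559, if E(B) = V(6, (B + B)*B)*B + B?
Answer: -3273847708/263559 ≈ -12422.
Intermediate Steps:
W = 12 (W = 2*6 = 12)
c = 12
V(A, b) = 13 + A (V(A, b) = (A + 12) + 1 = (12 + A) + 1 = 13 + A)
E(B) = 20*B (E(B) = (13 + 6)*B + B = 19*B + B = 20*B)
E(-621) - 444928/263559 = 20*(-621) - 444928/263559 = -12420 - 444928/263559 = -3273847708/263559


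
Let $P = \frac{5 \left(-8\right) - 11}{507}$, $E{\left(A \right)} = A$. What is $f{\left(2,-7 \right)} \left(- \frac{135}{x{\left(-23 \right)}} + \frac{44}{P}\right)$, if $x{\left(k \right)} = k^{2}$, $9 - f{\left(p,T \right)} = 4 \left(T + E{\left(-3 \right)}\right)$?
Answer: $- \frac{192861011}{8993} \approx -21446.0$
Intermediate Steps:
$f{\left(p,T \right)} = 21 - 4 T$ ($f{\left(p,T \right)} = 9 - 4 \left(T - 3\right) = 9 - 4 \left(-3 + T\right) = 9 - \left(-12 + 4 T\right) = 21 - 4 T$)
$P = - \frac{17}{169}$ ($P = \left(-40 - 11\right) \frac{1}{507} = \left(-51\right) \frac{1}{507} = - \frac{17}{169} \approx -0.10059$)
$f{\left(2,-7 \right)} \left(- \frac{135}{x{\left(-23 \right)}} + \frac{44}{P}\right) = \left(21 - -28\right) \left(- \frac{135}{\left(-23\right)^{2}} + \frac{44}{- \frac{17}{169}}\right) = \left(21 + 28\right) \left(- \frac{135}{529} + 44 \left(- \frac{169}{17}\right)\right) = 49 \left(\left(-135\right) \frac{1}{529} - \frac{7436}{17}\right) = 49 \left(- \frac{135}{529} - \frac{7436}{17}\right) = 49 \left(- \frac{3935939}{8993}\right) = - \frac{192861011}{8993}$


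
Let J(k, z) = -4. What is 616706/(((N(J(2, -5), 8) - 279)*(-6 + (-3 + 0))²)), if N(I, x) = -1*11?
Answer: -308353/11745 ≈ -26.254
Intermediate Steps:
N(I, x) = -11
616706/(((N(J(2, -5), 8) - 279)*(-6 + (-3 + 0))²)) = 616706/(((-11 - 279)*(-6 + (-3 + 0))²)) = 616706/((-290*(-6 - 3)²)) = 616706/((-290*(-9)²)) = 616706/((-290*81)) = 616706/(-23490) = 616706*(-1/23490) = -308353/11745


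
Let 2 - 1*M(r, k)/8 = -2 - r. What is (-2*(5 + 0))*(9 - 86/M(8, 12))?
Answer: -1945/24 ≈ -81.042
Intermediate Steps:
M(r, k) = 32 + 8*r (M(r, k) = 16 - 8*(-2 - r) = 16 + (16 + 8*r) = 32 + 8*r)
(-2*(5 + 0))*(9 - 86/M(8, 12)) = (-2*(5 + 0))*(9 - 86/(32 + 8*8)) = (-2*5)*(9 - 86/(32 + 64)) = -10*(9 - 86/96) = -10*(9 - 86*1/96) = -10*(9 - 43/48) = -10*389/48 = -1945/24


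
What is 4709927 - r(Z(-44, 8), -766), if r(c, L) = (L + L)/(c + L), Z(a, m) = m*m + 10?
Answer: 814816988/173 ≈ 4.7099e+6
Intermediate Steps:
Z(a, m) = 10 + m² (Z(a, m) = m² + 10 = 10 + m²)
r(c, L) = 2*L/(L + c) (r(c, L) = (2*L)/(L + c) = 2*L/(L + c))
4709927 - r(Z(-44, 8), -766) = 4709927 - 2*(-766)/(-766 + (10 + 8²)) = 4709927 - 2*(-766)/(-766 + (10 + 64)) = 4709927 - 2*(-766)/(-766 + 74) = 4709927 - 2*(-766)/(-692) = 4709927 - 2*(-766)*(-1)/692 = 4709927 - 1*383/173 = 4709927 - 383/173 = 814816988/173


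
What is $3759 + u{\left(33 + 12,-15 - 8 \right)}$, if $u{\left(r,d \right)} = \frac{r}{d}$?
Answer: $\frac{86412}{23} \approx 3757.0$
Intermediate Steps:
$3759 + u{\left(33 + 12,-15 - 8 \right)} = 3759 + \frac{33 + 12}{-15 - 8} = 3759 + \frac{45}{-15 - 8} = 3759 + \frac{45}{-23} = 3759 + 45 \left(- \frac{1}{23}\right) = 3759 - \frac{45}{23} = \frac{86412}{23}$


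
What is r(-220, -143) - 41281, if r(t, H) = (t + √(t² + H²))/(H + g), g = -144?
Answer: -11847427/287 - 11*√569/287 ≈ -41281.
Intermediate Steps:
r(t, H) = (t + √(H² + t²))/(-144 + H) (r(t, H) = (t + √(t² + H²))/(H - 144) = (t + √(H² + t²))/(-144 + H))
r(-220, -143) - 41281 = (-220 + √((-143)² + (-220)²))/(-144 - 143) - 41281 = (-220 + √(20449 + 48400))/(-287) - 41281 = -(-220 + √68849)/287 - 41281 = -(-220 + 11*√569)/287 - 41281 = (220/287 - 11*√569/287) - 41281 = -11847427/287 - 11*√569/287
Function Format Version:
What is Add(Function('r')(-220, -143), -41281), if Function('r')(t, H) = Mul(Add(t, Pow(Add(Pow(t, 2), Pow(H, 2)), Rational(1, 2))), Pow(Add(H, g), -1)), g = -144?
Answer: Add(Rational(-11847427, 287), Mul(Rational(-11, 287), Pow(569, Rational(1, 2)))) ≈ -41281.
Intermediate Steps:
Function('r')(t, H) = Mul(Pow(Add(-144, H), -1), Add(t, Pow(Add(Pow(H, 2), Pow(t, 2)), Rational(1, 2)))) (Function('r')(t, H) = Mul(Add(t, Pow(Add(Pow(t, 2), Pow(H, 2)), Rational(1, 2))), Pow(Add(H, -144), -1)) = Mul(Add(t, Pow(Add(Pow(H, 2), Pow(t, 2)), Rational(1, 2))), Pow(Add(-144, H), -1)) = Mul(Pow(Add(-144, H), -1), Add(t, Pow(Add(Pow(H, 2), Pow(t, 2)), Rational(1, 2)))))
Add(Function('r')(-220, -143), -41281) = Add(Mul(Pow(Add(-144, -143), -1), Add(-220, Pow(Add(Pow(-143, 2), Pow(-220, 2)), Rational(1, 2)))), -41281) = Add(Mul(Pow(-287, -1), Add(-220, Pow(Add(20449, 48400), Rational(1, 2)))), -41281) = Add(Mul(Rational(-1, 287), Add(-220, Pow(68849, Rational(1, 2)))), -41281) = Add(Mul(Rational(-1, 287), Add(-220, Mul(11, Pow(569, Rational(1, 2))))), -41281) = Add(Add(Rational(220, 287), Mul(Rational(-11, 287), Pow(569, Rational(1, 2)))), -41281) = Add(Rational(-11847427, 287), Mul(Rational(-11, 287), Pow(569, Rational(1, 2))))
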